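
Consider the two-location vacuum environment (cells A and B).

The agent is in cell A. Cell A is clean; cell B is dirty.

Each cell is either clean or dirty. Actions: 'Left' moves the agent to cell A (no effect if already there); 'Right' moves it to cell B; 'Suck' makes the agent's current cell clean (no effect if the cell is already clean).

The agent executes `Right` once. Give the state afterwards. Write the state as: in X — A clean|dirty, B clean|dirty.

start: in A — A clean, B dirty
step 1/1 (Right): in B — A clean, B dirty

in B — A clean, B dirty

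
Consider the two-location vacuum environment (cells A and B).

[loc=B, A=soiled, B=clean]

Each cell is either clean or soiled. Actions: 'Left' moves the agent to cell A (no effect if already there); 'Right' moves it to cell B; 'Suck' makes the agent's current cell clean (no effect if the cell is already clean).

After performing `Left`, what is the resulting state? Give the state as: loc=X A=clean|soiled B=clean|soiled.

loc=A A=soiled B=clean

start: loc=B A=soiled B=clean
Left (#1): loc=A A=soiled B=clean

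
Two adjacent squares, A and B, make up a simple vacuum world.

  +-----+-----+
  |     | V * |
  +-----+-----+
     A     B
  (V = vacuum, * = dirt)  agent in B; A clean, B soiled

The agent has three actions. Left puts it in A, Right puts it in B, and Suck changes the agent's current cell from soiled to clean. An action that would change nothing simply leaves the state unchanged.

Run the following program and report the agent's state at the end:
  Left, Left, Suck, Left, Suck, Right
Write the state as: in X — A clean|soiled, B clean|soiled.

in B — A clean, B soiled

1. Left → in A — A clean, B soiled
2. Left → in A — A clean, B soiled
3. Suck → in A — A clean, B soiled
4. Left → in A — A clean, B soiled
5. Suck → in A — A clean, B soiled
6. Right → in B — A clean, B soiled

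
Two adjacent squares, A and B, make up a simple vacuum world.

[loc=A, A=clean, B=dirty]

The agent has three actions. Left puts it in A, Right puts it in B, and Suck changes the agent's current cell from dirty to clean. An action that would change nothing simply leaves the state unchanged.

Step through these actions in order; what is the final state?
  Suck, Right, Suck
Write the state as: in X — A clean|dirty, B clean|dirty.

in B — A clean, B clean

1. Suck → in A — A clean, B dirty
2. Right → in B — A clean, B dirty
3. Suck → in B — A clean, B clean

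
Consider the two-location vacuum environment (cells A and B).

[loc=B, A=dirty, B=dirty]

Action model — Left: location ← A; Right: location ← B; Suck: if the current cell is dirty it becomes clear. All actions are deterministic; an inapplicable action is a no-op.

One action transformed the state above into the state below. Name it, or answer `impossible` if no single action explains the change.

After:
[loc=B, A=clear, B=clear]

impossible

try  Left: in A — A dirty, B dirty
try Right: in B — A dirty, B dirty
try  Suck: in B — A dirty, B clear
no single action produces the after-state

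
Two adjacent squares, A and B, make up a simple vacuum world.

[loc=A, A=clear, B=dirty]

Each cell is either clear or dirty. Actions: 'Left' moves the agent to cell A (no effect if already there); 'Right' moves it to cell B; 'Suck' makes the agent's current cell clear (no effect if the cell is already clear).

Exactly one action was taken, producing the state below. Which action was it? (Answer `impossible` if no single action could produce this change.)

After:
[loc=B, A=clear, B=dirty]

try  Left: loc=A A=clear B=dirty
try Right: loc=B A=clear B=dirty  ← match
try  Suck: loc=A A=clear B=dirty

Right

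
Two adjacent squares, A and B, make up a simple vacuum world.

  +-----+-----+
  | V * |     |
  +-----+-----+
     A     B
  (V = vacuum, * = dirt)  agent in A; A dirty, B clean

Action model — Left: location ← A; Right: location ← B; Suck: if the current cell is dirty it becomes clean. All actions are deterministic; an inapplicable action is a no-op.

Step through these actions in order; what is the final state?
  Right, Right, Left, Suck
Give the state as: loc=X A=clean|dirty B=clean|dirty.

Right (#1): loc=B A=dirty B=clean
Right (#2): loc=B A=dirty B=clean
Left (#3): loc=A A=dirty B=clean
Suck (#4): loc=A A=clean B=clean

loc=A A=clean B=clean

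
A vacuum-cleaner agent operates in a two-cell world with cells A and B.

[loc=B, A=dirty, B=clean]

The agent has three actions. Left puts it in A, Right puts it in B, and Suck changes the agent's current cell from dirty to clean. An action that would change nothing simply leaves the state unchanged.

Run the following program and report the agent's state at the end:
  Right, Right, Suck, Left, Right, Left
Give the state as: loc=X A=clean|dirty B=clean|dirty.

step 1/6 (Right): loc=B A=dirty B=clean
step 2/6 (Right): loc=B A=dirty B=clean
step 3/6 (Suck): loc=B A=dirty B=clean
step 4/6 (Left): loc=A A=dirty B=clean
step 5/6 (Right): loc=B A=dirty B=clean
step 6/6 (Left): loc=A A=dirty B=clean

loc=A A=dirty B=clean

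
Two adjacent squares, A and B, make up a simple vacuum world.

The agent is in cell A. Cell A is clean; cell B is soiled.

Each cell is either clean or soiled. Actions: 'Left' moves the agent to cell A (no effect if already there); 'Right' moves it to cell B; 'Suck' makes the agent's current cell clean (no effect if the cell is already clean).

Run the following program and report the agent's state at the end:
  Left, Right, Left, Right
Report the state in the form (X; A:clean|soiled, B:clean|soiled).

(B; A:clean, B:soiled)

Left (#1): (A; A:clean, B:soiled)
Right (#2): (B; A:clean, B:soiled)
Left (#3): (A; A:clean, B:soiled)
Right (#4): (B; A:clean, B:soiled)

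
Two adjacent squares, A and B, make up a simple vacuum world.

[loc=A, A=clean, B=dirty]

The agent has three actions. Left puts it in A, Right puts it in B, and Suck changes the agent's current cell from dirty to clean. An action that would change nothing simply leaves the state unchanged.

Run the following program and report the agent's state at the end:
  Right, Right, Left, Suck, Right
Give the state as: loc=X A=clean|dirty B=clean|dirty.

loc=B A=clean B=dirty

step 1/5 (Right): loc=B A=clean B=dirty
step 2/5 (Right): loc=B A=clean B=dirty
step 3/5 (Left): loc=A A=clean B=dirty
step 4/5 (Suck): loc=A A=clean B=dirty
step 5/5 (Right): loc=B A=clean B=dirty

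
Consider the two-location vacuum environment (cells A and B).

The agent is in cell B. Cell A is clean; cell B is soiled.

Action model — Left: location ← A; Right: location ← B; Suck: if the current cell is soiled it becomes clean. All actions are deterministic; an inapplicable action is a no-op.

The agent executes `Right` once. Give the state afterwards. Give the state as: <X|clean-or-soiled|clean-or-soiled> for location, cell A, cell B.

start: <B|clean|soiled>
1) do Right; now <B|clean|soiled>

<B|clean|soiled>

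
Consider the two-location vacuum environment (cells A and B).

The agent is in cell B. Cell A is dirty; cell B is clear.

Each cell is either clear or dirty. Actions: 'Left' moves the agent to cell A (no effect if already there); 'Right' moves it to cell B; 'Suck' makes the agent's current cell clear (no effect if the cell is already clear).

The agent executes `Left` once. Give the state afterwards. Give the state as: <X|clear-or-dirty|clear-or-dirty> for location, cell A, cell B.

start: <B|dirty|clear>
t=1 Left ⇒ <A|dirty|clear>

<A|dirty|clear>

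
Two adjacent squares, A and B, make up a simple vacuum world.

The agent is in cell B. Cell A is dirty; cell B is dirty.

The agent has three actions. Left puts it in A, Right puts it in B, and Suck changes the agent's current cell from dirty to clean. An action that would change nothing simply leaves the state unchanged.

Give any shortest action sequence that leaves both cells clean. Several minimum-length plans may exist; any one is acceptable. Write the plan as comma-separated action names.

Suck, Left, Suck

1. Suck → loc=B A=dirty B=clean
2. Left → loc=A A=dirty B=clean
3. Suck → loc=A A=clean B=clean
min 3: Suck B + move + Suck A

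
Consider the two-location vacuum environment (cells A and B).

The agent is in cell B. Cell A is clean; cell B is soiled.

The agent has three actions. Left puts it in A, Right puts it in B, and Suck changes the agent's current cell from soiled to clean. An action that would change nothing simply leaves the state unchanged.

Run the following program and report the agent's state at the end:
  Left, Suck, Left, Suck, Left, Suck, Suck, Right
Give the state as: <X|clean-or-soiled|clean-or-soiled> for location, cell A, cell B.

t=1 Left ⇒ <A|clean|soiled>
t=2 Suck ⇒ <A|clean|soiled>
t=3 Left ⇒ <A|clean|soiled>
t=4 Suck ⇒ <A|clean|soiled>
t=5 Left ⇒ <A|clean|soiled>
t=6 Suck ⇒ <A|clean|soiled>
t=7 Suck ⇒ <A|clean|soiled>
t=8 Right ⇒ <B|clean|soiled>

<B|clean|soiled>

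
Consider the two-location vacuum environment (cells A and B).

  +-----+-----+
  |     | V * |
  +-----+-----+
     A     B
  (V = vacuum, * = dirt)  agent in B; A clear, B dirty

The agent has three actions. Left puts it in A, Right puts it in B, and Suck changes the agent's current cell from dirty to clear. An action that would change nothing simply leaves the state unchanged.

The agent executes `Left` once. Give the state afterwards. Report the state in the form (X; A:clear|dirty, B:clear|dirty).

(A; A:clear, B:dirty)

start: (B; A:clear, B:dirty)
1) do Left; now (A; A:clear, B:dirty)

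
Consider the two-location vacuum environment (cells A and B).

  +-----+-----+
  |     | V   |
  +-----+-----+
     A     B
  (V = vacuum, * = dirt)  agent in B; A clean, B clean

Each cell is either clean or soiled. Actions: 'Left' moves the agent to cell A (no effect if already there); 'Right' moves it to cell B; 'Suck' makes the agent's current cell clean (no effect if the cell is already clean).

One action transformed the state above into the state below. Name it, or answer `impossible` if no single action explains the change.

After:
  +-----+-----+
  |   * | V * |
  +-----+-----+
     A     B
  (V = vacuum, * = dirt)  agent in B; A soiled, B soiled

impossible

try  Left: loc=A A=clean B=clean
try Right: loc=B A=clean B=clean
try  Suck: loc=B A=clean B=clean
no single action produces the after-state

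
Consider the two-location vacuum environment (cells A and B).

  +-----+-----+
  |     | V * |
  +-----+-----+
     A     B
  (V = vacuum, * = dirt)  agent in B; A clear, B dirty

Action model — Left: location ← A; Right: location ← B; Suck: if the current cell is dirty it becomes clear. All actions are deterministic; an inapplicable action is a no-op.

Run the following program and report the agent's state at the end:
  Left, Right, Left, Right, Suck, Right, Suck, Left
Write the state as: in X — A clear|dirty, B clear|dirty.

in A — A clear, B clear

step 1/8 (Left): in A — A clear, B dirty
step 2/8 (Right): in B — A clear, B dirty
step 3/8 (Left): in A — A clear, B dirty
step 4/8 (Right): in B — A clear, B dirty
step 5/8 (Suck): in B — A clear, B clear
step 6/8 (Right): in B — A clear, B clear
step 7/8 (Suck): in B — A clear, B clear
step 8/8 (Left): in A — A clear, B clear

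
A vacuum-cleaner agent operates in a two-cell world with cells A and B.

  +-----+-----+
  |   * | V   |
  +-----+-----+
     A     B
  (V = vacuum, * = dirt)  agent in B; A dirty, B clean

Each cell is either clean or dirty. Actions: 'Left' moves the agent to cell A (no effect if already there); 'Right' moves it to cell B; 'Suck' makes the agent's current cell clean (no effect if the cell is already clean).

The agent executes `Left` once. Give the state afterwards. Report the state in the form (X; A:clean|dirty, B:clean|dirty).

(A; A:dirty, B:clean)

start: (B; A:dirty, B:clean)
1) do Left; now (A; A:dirty, B:clean)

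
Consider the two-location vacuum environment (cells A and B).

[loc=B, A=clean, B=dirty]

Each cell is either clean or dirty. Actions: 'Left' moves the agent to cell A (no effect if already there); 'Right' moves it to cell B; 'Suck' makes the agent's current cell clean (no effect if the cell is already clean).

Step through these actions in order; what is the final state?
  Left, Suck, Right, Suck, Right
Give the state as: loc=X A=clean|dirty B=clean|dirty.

loc=B A=clean B=clean

1) do Left; now loc=A A=clean B=dirty
2) do Suck; now loc=A A=clean B=dirty
3) do Right; now loc=B A=clean B=dirty
4) do Suck; now loc=B A=clean B=clean
5) do Right; now loc=B A=clean B=clean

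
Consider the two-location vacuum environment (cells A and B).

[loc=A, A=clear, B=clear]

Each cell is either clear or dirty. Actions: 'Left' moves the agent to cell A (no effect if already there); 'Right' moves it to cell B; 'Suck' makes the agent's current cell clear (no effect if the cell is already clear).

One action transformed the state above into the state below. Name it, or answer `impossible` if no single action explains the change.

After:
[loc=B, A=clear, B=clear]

try  Left: (A; A:clear, B:clear)
try Right: (B; A:clear, B:clear)  ← match
try  Suck: (A; A:clear, B:clear)

Right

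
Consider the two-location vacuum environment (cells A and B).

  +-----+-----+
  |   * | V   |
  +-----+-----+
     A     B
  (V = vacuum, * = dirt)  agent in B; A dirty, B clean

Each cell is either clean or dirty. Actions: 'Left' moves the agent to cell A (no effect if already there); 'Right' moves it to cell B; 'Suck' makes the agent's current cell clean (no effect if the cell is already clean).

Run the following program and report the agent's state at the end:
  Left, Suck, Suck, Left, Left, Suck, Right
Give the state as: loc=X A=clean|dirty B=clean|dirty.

Left (#1): loc=A A=dirty B=clean
Suck (#2): loc=A A=clean B=clean
Suck (#3): loc=A A=clean B=clean
Left (#4): loc=A A=clean B=clean
Left (#5): loc=A A=clean B=clean
Suck (#6): loc=A A=clean B=clean
Right (#7): loc=B A=clean B=clean

loc=B A=clean B=clean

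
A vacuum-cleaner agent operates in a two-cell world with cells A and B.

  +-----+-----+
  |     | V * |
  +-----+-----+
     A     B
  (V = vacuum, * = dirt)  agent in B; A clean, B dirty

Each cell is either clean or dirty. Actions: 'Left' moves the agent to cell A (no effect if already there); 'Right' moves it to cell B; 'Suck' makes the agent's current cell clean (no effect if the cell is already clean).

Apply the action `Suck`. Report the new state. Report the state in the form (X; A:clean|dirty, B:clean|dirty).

start: (B; A:clean, B:dirty)
1) do Suck; now (B; A:clean, B:clean)

(B; A:clean, B:clean)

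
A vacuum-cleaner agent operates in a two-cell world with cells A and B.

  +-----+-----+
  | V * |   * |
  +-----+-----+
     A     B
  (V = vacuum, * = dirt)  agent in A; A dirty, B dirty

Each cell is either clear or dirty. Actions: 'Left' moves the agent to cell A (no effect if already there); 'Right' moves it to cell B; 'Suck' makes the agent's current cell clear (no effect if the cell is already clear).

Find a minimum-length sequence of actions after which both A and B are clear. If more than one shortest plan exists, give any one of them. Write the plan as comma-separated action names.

Suck, Right, Suck

t=1 Suck ⇒ (A; A:clear, B:dirty)
t=2 Right ⇒ (B; A:clear, B:dirty)
t=3 Suck ⇒ (B; A:clear, B:clear)
min 3: Suck A + move + Suck B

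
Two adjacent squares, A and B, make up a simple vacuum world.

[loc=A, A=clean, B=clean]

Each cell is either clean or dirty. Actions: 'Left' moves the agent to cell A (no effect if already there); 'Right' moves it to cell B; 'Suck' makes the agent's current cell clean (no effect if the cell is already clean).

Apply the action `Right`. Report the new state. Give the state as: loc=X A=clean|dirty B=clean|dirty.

loc=B A=clean B=clean

start: loc=A A=clean B=clean
step 1/1 (Right): loc=B A=clean B=clean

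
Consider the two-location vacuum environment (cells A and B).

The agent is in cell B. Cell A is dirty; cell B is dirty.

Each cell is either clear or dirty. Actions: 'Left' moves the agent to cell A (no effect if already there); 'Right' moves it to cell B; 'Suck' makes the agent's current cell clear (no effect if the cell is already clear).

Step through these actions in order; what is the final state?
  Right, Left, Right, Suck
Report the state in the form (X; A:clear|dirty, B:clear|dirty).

(B; A:dirty, B:clear)

1) do Right; now (B; A:dirty, B:dirty)
2) do Left; now (A; A:dirty, B:dirty)
3) do Right; now (B; A:dirty, B:dirty)
4) do Suck; now (B; A:dirty, B:clear)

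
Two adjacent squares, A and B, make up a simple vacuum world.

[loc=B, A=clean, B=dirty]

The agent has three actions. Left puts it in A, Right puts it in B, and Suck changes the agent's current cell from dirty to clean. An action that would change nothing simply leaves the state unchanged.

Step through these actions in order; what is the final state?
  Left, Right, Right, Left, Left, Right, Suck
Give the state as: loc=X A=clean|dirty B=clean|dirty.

Left (#1): loc=A A=clean B=dirty
Right (#2): loc=B A=clean B=dirty
Right (#3): loc=B A=clean B=dirty
Left (#4): loc=A A=clean B=dirty
Left (#5): loc=A A=clean B=dirty
Right (#6): loc=B A=clean B=dirty
Suck (#7): loc=B A=clean B=clean

loc=B A=clean B=clean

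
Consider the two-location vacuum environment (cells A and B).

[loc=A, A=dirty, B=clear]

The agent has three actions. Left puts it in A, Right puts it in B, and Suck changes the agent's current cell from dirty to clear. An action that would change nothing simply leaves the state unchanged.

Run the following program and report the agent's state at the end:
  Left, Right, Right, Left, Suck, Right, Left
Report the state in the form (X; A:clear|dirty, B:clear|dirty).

(A; A:clear, B:clear)

step 1/7 (Left): (A; A:dirty, B:clear)
step 2/7 (Right): (B; A:dirty, B:clear)
step 3/7 (Right): (B; A:dirty, B:clear)
step 4/7 (Left): (A; A:dirty, B:clear)
step 5/7 (Suck): (A; A:clear, B:clear)
step 6/7 (Right): (B; A:clear, B:clear)
step 7/7 (Left): (A; A:clear, B:clear)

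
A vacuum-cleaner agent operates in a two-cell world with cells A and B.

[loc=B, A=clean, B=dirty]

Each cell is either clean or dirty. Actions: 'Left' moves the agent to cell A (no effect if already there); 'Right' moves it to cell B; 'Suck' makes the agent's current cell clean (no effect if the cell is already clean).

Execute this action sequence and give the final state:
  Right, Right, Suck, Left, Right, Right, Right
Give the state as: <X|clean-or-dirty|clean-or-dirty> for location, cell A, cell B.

[1] after Right: <B|clean|dirty>
[2] after Right: <B|clean|dirty>
[3] after Suck: <B|clean|clean>
[4] after Left: <A|clean|clean>
[5] after Right: <B|clean|clean>
[6] after Right: <B|clean|clean>
[7] after Right: <B|clean|clean>

<B|clean|clean>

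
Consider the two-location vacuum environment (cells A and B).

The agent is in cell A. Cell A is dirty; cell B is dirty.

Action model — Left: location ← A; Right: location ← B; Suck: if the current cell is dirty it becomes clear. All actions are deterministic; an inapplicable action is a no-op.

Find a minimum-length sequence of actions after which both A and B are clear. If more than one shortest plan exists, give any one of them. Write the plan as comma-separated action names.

Suck, Right, Suck

1) do Suck; now loc=A A=clear B=dirty
2) do Right; now loc=B A=clear B=dirty
3) do Suck; now loc=B A=clear B=clear
min 3: Suck A + move + Suck B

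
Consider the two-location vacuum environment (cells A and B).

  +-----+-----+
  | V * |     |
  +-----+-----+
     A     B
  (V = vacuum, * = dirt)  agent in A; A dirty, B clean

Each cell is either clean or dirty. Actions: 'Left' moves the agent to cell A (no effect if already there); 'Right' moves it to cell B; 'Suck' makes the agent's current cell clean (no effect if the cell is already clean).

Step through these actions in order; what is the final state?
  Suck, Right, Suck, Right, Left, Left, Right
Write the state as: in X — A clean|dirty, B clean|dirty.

1) do Suck; now in A — A clean, B clean
2) do Right; now in B — A clean, B clean
3) do Suck; now in B — A clean, B clean
4) do Right; now in B — A clean, B clean
5) do Left; now in A — A clean, B clean
6) do Left; now in A — A clean, B clean
7) do Right; now in B — A clean, B clean

in B — A clean, B clean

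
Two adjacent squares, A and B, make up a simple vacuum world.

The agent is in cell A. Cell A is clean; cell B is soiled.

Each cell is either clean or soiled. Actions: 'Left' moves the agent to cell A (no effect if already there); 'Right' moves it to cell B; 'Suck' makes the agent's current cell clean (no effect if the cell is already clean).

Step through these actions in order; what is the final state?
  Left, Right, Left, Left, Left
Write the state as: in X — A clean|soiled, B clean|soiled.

[1] after Left: in A — A clean, B soiled
[2] after Right: in B — A clean, B soiled
[3] after Left: in A — A clean, B soiled
[4] after Left: in A — A clean, B soiled
[5] after Left: in A — A clean, B soiled

in A — A clean, B soiled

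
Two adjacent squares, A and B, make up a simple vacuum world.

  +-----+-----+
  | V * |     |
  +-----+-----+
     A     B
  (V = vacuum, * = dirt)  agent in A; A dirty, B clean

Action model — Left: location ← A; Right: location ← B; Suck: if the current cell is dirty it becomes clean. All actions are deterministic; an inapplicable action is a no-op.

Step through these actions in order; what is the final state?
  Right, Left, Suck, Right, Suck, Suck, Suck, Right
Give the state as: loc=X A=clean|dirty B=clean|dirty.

loc=B A=clean B=clean

1) do Right; now loc=B A=dirty B=clean
2) do Left; now loc=A A=dirty B=clean
3) do Suck; now loc=A A=clean B=clean
4) do Right; now loc=B A=clean B=clean
5) do Suck; now loc=B A=clean B=clean
6) do Suck; now loc=B A=clean B=clean
7) do Suck; now loc=B A=clean B=clean
8) do Right; now loc=B A=clean B=clean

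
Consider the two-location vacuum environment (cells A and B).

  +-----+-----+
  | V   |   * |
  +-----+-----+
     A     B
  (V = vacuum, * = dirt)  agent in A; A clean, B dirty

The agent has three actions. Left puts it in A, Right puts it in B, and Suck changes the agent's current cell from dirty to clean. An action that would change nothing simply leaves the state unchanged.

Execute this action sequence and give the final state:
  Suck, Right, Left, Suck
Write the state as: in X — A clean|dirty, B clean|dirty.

1. Suck → in A — A clean, B dirty
2. Right → in B — A clean, B dirty
3. Left → in A — A clean, B dirty
4. Suck → in A — A clean, B dirty

in A — A clean, B dirty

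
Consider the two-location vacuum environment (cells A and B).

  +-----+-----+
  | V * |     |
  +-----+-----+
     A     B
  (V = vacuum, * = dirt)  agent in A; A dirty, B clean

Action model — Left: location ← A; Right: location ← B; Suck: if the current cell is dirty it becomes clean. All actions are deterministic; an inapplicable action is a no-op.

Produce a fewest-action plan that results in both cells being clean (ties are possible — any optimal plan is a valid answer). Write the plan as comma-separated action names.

Suck

1. Suck → <A|clean|clean>
min 1: A is dirty, one Suck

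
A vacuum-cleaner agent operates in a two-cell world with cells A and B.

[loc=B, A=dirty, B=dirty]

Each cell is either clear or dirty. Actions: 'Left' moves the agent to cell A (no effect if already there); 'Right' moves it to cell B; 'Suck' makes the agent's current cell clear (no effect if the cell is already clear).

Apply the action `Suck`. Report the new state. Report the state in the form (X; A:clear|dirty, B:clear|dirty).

(B; A:dirty, B:clear)

start: (B; A:dirty, B:dirty)
[1] after Suck: (B; A:dirty, B:clear)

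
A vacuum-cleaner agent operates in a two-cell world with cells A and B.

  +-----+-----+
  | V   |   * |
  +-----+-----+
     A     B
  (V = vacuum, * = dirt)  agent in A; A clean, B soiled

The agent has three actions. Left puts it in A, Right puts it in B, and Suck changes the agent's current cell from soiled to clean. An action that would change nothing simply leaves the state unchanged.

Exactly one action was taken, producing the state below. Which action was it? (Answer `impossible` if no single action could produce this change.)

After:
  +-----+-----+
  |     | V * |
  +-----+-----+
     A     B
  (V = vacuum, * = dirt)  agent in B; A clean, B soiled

try  Left: in A — A clean, B soiled
try Right: in B — A clean, B soiled  ← match
try  Suck: in A — A clean, B soiled

Right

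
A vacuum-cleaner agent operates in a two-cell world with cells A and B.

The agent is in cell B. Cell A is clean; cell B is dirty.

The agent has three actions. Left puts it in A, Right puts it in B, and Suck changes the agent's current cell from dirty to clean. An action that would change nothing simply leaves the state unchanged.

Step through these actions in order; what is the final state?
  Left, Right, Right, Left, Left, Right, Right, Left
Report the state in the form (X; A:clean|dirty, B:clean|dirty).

[1] after Left: (A; A:clean, B:dirty)
[2] after Right: (B; A:clean, B:dirty)
[3] after Right: (B; A:clean, B:dirty)
[4] after Left: (A; A:clean, B:dirty)
[5] after Left: (A; A:clean, B:dirty)
[6] after Right: (B; A:clean, B:dirty)
[7] after Right: (B; A:clean, B:dirty)
[8] after Left: (A; A:clean, B:dirty)

(A; A:clean, B:dirty)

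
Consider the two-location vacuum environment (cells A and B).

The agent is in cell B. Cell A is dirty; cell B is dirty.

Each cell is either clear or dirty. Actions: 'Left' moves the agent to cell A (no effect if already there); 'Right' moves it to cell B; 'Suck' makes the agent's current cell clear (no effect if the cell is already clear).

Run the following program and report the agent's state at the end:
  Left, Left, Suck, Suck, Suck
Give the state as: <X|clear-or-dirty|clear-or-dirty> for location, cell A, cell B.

<A|clear|dirty>

step 1/5 (Left): <A|dirty|dirty>
step 2/5 (Left): <A|dirty|dirty>
step 3/5 (Suck): <A|clear|dirty>
step 4/5 (Suck): <A|clear|dirty>
step 5/5 (Suck): <A|clear|dirty>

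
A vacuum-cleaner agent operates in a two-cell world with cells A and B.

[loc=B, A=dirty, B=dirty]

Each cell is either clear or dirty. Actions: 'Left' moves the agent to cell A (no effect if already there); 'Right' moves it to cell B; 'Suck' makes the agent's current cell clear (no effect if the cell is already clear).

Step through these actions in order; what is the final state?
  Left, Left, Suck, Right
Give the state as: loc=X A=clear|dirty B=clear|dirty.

loc=B A=clear B=dirty

[1] after Left: loc=A A=dirty B=dirty
[2] after Left: loc=A A=dirty B=dirty
[3] after Suck: loc=A A=clear B=dirty
[4] after Right: loc=B A=clear B=dirty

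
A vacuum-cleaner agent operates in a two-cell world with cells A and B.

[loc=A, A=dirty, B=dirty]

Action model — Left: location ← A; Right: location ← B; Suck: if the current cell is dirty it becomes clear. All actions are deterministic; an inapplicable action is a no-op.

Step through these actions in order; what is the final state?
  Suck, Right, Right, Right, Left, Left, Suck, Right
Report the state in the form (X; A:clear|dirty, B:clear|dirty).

1. Suck → (A; A:clear, B:dirty)
2. Right → (B; A:clear, B:dirty)
3. Right → (B; A:clear, B:dirty)
4. Right → (B; A:clear, B:dirty)
5. Left → (A; A:clear, B:dirty)
6. Left → (A; A:clear, B:dirty)
7. Suck → (A; A:clear, B:dirty)
8. Right → (B; A:clear, B:dirty)

(B; A:clear, B:dirty)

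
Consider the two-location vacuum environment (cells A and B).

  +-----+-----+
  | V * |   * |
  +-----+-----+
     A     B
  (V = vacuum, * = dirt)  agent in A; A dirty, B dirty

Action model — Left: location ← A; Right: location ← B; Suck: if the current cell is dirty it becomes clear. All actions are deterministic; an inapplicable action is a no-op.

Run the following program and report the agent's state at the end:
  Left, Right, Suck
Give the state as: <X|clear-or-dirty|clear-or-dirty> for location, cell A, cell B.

<B|dirty|clear>

Left (#1): <A|dirty|dirty>
Right (#2): <B|dirty|dirty>
Suck (#3): <B|dirty|clear>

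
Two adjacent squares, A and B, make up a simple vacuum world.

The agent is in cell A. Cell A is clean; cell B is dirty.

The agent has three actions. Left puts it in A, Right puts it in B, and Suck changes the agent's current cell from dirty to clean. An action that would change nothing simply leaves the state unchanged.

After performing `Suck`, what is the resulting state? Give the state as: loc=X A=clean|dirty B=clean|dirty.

loc=A A=clean B=dirty

start: loc=A A=clean B=dirty
t=1 Suck ⇒ loc=A A=clean B=dirty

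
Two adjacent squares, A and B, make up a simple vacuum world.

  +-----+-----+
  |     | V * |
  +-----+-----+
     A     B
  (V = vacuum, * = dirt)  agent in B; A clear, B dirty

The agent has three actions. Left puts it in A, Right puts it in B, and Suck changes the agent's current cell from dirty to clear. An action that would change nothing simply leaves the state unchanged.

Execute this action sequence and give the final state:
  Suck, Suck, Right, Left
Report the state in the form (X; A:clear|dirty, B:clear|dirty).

Suck (#1): (B; A:clear, B:clear)
Suck (#2): (B; A:clear, B:clear)
Right (#3): (B; A:clear, B:clear)
Left (#4): (A; A:clear, B:clear)

(A; A:clear, B:clear)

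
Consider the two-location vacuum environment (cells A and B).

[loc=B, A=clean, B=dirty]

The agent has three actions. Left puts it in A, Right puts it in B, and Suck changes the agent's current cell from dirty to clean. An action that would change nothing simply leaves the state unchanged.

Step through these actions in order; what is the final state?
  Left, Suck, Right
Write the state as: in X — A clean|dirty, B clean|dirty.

[1] after Left: in A — A clean, B dirty
[2] after Suck: in A — A clean, B dirty
[3] after Right: in B — A clean, B dirty

in B — A clean, B dirty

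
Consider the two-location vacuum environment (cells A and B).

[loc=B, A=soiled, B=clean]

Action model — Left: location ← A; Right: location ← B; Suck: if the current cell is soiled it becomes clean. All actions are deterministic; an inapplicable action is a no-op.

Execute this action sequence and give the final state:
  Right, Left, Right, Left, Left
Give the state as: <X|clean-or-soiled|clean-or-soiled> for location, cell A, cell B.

[1] after Right: <B|soiled|clean>
[2] after Left: <A|soiled|clean>
[3] after Right: <B|soiled|clean>
[4] after Left: <A|soiled|clean>
[5] after Left: <A|soiled|clean>

<A|soiled|clean>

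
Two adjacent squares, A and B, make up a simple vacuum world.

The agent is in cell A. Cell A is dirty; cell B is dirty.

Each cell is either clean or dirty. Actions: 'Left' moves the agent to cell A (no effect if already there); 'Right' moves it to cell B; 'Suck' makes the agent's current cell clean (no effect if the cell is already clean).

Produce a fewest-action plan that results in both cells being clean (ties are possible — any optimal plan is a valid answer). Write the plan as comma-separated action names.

Suck, Right, Suck

t=1 Suck ⇒ in A — A clean, B dirty
t=2 Right ⇒ in B — A clean, B dirty
t=3 Suck ⇒ in B — A clean, B clean
min 3: Suck A + move + Suck B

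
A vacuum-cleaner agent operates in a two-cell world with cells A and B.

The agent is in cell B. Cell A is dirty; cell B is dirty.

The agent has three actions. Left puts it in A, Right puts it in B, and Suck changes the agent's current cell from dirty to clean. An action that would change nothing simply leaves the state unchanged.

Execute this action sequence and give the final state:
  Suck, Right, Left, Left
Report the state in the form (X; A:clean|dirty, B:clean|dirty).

(A; A:dirty, B:clean)

t=1 Suck ⇒ (B; A:dirty, B:clean)
t=2 Right ⇒ (B; A:dirty, B:clean)
t=3 Left ⇒ (A; A:dirty, B:clean)
t=4 Left ⇒ (A; A:dirty, B:clean)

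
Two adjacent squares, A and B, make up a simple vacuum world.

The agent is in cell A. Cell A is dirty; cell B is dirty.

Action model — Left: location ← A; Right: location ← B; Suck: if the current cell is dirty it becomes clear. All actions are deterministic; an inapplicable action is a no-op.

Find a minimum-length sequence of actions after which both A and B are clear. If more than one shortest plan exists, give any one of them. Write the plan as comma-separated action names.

Suck, Right, Suck

step 1/3 (Suck): loc=A A=clear B=dirty
step 2/3 (Right): loc=B A=clear B=dirty
step 3/3 (Suck): loc=B A=clear B=clear
min 3: Suck A + move + Suck B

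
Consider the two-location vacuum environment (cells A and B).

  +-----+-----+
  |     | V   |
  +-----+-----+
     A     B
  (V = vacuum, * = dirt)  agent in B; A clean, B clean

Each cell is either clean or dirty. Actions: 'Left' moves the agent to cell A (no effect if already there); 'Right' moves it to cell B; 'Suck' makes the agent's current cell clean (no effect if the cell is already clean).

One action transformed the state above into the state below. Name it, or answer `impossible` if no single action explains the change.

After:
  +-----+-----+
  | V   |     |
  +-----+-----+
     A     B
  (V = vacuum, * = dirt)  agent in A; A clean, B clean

try  Left: loc=A A=clean B=clean  ← match
try Right: loc=B A=clean B=clean
try  Suck: loc=B A=clean B=clean

Left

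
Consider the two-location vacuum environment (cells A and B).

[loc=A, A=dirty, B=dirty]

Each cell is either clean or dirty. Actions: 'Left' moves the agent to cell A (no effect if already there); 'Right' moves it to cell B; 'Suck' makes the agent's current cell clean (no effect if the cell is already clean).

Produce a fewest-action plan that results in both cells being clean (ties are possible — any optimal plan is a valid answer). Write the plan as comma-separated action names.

Suck, Right, Suck

step 1/3 (Suck): in A — A clean, B dirty
step 2/3 (Right): in B — A clean, B dirty
step 3/3 (Suck): in B — A clean, B clean
min 3: Suck A + move + Suck B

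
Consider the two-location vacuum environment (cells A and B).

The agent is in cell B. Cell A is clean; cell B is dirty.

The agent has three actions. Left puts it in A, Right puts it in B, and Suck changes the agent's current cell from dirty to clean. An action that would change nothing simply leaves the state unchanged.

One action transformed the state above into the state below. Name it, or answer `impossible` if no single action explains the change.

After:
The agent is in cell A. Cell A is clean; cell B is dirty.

Left

try  Left: loc=A A=clean B=dirty  ← match
try Right: loc=B A=clean B=dirty
try  Suck: loc=B A=clean B=clean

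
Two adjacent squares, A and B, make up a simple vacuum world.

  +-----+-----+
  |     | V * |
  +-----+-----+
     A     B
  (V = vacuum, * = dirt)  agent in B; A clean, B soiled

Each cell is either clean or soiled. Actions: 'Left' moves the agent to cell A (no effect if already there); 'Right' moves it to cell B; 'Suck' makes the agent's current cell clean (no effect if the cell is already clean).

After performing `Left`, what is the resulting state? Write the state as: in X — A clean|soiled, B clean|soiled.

start: in B — A clean, B soiled
[1] after Left: in A — A clean, B soiled

in A — A clean, B soiled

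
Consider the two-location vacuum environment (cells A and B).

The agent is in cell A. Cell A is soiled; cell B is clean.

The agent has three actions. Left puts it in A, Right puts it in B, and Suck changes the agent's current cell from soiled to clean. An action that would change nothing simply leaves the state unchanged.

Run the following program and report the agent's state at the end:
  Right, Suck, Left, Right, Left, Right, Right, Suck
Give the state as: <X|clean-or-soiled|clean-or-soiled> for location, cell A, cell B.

t=1 Right ⇒ <B|soiled|clean>
t=2 Suck ⇒ <B|soiled|clean>
t=3 Left ⇒ <A|soiled|clean>
t=4 Right ⇒ <B|soiled|clean>
t=5 Left ⇒ <A|soiled|clean>
t=6 Right ⇒ <B|soiled|clean>
t=7 Right ⇒ <B|soiled|clean>
t=8 Suck ⇒ <B|soiled|clean>

<B|soiled|clean>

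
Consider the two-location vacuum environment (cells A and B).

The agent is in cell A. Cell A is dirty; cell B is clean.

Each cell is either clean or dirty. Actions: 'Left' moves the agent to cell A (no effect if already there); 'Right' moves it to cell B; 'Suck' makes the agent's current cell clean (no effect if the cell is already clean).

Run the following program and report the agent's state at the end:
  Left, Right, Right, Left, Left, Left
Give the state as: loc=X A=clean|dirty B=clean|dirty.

loc=A A=dirty B=clean

Left (#1): loc=A A=dirty B=clean
Right (#2): loc=B A=dirty B=clean
Right (#3): loc=B A=dirty B=clean
Left (#4): loc=A A=dirty B=clean
Left (#5): loc=A A=dirty B=clean
Left (#6): loc=A A=dirty B=clean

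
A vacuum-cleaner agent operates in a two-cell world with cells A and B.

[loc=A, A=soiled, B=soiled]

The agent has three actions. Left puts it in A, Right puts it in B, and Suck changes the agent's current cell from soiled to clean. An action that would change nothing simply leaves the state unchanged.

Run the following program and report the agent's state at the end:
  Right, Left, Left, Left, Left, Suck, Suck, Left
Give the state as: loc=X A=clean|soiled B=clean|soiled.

loc=A A=clean B=soiled

1) do Right; now loc=B A=soiled B=soiled
2) do Left; now loc=A A=soiled B=soiled
3) do Left; now loc=A A=soiled B=soiled
4) do Left; now loc=A A=soiled B=soiled
5) do Left; now loc=A A=soiled B=soiled
6) do Suck; now loc=A A=clean B=soiled
7) do Suck; now loc=A A=clean B=soiled
8) do Left; now loc=A A=clean B=soiled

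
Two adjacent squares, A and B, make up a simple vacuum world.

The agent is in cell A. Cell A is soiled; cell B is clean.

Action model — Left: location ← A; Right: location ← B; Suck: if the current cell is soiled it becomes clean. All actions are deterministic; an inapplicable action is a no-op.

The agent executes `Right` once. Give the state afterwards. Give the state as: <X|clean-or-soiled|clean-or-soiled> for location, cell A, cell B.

<B|soiled|clean>

start: <A|soiled|clean>
1. Right → <B|soiled|clean>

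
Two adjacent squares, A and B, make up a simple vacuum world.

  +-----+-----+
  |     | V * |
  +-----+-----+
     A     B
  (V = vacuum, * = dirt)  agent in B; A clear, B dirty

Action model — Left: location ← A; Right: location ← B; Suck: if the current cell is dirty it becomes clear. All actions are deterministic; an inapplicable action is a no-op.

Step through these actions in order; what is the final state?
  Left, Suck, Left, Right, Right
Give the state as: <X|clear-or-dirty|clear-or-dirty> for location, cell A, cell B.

<B|clear|dirty>

Left (#1): <A|clear|dirty>
Suck (#2): <A|clear|dirty>
Left (#3): <A|clear|dirty>
Right (#4): <B|clear|dirty>
Right (#5): <B|clear|dirty>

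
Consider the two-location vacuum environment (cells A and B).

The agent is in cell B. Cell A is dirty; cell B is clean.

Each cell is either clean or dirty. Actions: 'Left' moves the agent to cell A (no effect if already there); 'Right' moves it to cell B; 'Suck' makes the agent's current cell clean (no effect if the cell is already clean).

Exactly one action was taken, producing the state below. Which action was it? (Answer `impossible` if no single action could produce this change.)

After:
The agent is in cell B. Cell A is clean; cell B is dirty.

impossible

try  Left: <A|dirty|clean>
try Right: <B|dirty|clean>
try  Suck: <B|dirty|clean>
no single action produces the after-state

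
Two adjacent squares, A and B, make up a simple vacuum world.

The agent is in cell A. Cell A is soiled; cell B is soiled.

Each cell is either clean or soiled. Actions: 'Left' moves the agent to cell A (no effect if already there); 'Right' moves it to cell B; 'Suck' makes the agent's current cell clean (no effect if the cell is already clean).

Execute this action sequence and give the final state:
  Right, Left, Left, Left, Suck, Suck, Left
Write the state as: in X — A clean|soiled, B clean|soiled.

1. Right → in B — A soiled, B soiled
2. Left → in A — A soiled, B soiled
3. Left → in A — A soiled, B soiled
4. Left → in A — A soiled, B soiled
5. Suck → in A — A clean, B soiled
6. Suck → in A — A clean, B soiled
7. Left → in A — A clean, B soiled

in A — A clean, B soiled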